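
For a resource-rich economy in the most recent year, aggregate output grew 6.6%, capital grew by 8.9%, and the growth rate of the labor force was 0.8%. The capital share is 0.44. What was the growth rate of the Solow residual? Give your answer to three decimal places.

2.236%

Labor's share = 1 − 0.44 = 0.56.
Capital: 0.44 × 8.9 = 3.916 pp.
The labor force: 0.56 × 0.8 = 0.448 pp.
TFP growth = 6.6 − 4.364 = 2.236%.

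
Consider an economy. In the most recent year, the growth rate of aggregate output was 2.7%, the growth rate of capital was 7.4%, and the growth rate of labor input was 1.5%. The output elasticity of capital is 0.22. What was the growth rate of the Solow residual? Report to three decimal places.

Labor's share = 1 − 0.22 = 0.78.
Capital: 0.22 × 7.4 = 1.628 pp.
Labor input: 0.78 × 1.5 = 1.17 pp.
TFP growth = 2.7 − 2.798 = -0.098%.

-0.098%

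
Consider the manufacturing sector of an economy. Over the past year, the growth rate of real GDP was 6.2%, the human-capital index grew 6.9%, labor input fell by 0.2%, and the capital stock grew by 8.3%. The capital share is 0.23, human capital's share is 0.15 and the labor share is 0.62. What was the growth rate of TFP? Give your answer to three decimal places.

3.380%

Labor's share = 1 − 0.23 − 0.15 = 0.62.
The capital stock: 0.23 × 8.3 = 1.909 pp.
The human-capital index: 0.15 × 6.9 = 1.035 pp.
Labor input: 0.62 × (-0.2) = -0.124 pp.
TFP growth = 6.2 − 2.82 = 3.38%.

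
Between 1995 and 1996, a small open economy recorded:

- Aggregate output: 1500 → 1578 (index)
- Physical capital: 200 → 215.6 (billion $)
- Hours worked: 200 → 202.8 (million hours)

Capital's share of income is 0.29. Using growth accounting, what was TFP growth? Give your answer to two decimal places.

1.94%

Aggregate output growth = (1578 − 1500) / 1500 = 5.2%.
Physical capital growth = (215.6 − 200) / 200 = 7.8%.
Hours worked growth = (202.8 − 200) / 200 = 1.4%.
Labor's share = 1 − 0.29 = 0.71.
Physical capital: 0.29 × 7.8 = 2.262 pp.
Hours worked: 0.71 × 1.4 = 0.994 pp.
TFP growth = 5.2 − 3.256 = 1.944%.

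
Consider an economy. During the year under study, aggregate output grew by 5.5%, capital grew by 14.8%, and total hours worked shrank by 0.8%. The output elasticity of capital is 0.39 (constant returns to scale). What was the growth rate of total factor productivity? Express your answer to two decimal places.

Total factor productivity growth was 0.22%.

Labor's share = 1 − 0.39 = 0.61.
Capital: 0.39 × 14.8 = 5.772 pp.
Total hours worked: 0.61 × (-0.8) = -0.488 pp.
TFP growth = 5.5 − 5.284 = 0.216%.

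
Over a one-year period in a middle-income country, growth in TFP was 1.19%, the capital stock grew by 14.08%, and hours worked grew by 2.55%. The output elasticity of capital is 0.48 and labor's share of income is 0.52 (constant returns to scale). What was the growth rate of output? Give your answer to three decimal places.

Output grew 9.274%.

Labor's share = 1 − 0.48 = 0.52.
The capital stock: 0.48 × 14.08 = 6.7584 pp.
Hours worked: 0.52 × 2.55 = 1.326 pp.
Output growth = 1.19 + 8.0844 = 9.2744%.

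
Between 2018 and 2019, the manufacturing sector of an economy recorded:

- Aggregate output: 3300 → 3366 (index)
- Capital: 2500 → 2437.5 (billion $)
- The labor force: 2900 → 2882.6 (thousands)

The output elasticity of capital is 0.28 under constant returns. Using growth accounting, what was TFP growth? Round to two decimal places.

Aggregate output growth = (3366 − 3300) / 3300 = 2%.
Capital growth = (2437.5 − 2500) / 2500 = -2.5%.
The labor force growth = (2882.6 − 2900) / 2900 = -0.6%.
Labor's share = 1 − 0.28 = 0.72.
Capital: 0.28 × (-2.5) = -0.7 pp.
The labor force: 0.72 × (-0.6) = -0.432 pp.
TFP growth = 2 + 1.132 = 3.132%.

3.13%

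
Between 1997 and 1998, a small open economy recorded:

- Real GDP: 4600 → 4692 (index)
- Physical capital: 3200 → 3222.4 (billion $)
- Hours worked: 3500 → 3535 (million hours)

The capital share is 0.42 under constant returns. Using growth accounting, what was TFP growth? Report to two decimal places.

TFP growth was 1.13%.

Real GDP growth = (4692 − 4600) / 4600 = 2%.
Physical capital growth = (3222.4 − 3200) / 3200 = 0.7%.
Hours worked growth = (3535 − 3500) / 3500 = 1%.
Labor's share = 1 − 0.42 = 0.58.
Physical capital: 0.42 × 0.7 = 0.294 pp.
Hours worked: 0.58 × 1 = 0.58 pp.
TFP growth = 2 − 0.874 = 1.126%.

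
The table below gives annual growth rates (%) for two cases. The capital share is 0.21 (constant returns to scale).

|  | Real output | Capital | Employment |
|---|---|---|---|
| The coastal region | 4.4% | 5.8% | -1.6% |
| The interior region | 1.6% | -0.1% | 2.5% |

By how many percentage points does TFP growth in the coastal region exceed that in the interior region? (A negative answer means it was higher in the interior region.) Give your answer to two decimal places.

4.80 percentage points

Labor's share = 1 − 0.21 = 0.79.
The coastal region: TFP = 4.4 − 1.218 + 1.264 = 4.446%.
The interior region: TFP = 1.6 + 0.021 − 1.975 = -0.354%.
Difference = 4.446 − (-0.354) = 4.8 pp.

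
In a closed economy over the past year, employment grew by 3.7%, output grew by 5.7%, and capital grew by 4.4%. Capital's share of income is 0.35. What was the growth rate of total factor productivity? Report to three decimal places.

Labor's share = 1 − 0.35 = 0.65.
Capital: 0.35 × 4.4 = 1.54 pp.
Employment: 0.65 × 3.7 = 2.405 pp.
TFP growth = 5.7 − 3.945 = 1.755%.

Total factor productivity grew 1.755%.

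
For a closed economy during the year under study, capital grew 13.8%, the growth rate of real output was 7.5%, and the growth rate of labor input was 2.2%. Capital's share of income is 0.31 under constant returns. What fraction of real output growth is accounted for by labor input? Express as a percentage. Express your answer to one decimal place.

Labor's share = 1 − 0.31 = 0.69.
Labor input contributed 0.69 × 2.2 = 1.518 pp.
Share of growth = 1.518 / 7.5 × 100 = 20.24%.

20.2%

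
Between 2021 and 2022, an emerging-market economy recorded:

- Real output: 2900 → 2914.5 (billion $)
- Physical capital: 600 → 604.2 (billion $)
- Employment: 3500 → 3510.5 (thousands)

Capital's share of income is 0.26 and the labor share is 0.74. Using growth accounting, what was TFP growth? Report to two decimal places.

TFP growth was 0.10%.

Real output growth = (2914.5 − 2900) / 2900 = 0.5%.
Physical capital growth = (604.2 − 600) / 600 = 0.7%.
Employment growth = (3510.5 − 3500) / 3500 = 0.3%.
Labor's share = 1 − 0.26 = 0.74.
Physical capital: 0.26 × 0.7 = 0.182 pp.
Employment: 0.74 × 0.3 = 0.222 pp.
TFP growth = 0.5 − 0.404 = 0.096%.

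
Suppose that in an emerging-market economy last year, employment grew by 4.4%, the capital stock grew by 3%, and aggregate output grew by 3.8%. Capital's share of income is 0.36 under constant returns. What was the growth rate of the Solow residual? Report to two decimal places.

Labor's share = 1 − 0.36 = 0.64.
The capital stock: 0.36 × 3 = 1.08 pp.
Employment: 0.64 × 4.4 = 2.816 pp.
TFP growth = 3.8 − 3.896 = -0.096%.

-0.10%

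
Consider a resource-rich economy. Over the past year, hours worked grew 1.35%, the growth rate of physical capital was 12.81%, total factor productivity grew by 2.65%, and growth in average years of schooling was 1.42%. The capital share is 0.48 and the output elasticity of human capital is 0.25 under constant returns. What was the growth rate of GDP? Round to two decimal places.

9.52%

Labor's share = 1 − 0.48 − 0.25 = 0.27.
Physical capital: 0.48 × 12.81 = 6.1488 pp.
Average years of schooling: 0.25 × 1.42 = 0.355 pp.
Hours worked: 0.27 × 1.35 = 0.3645 pp.
Output growth = 2.65 + 6.8683 = 9.5183%.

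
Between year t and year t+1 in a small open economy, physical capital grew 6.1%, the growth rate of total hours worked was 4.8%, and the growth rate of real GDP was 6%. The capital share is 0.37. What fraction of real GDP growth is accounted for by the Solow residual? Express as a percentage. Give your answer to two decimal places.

Labor's share = 1 − 0.37 = 0.63.
Physical capital: 0.37 × 6.1 = 2.257 pp.
Total hours worked: 0.63 × 4.8 = 3.024 pp.
TFP growth = 6 − 5.281 = 0.719%.
TFP share of growth = 0.719 / 6 × 100 = 11.9833%.

11.98%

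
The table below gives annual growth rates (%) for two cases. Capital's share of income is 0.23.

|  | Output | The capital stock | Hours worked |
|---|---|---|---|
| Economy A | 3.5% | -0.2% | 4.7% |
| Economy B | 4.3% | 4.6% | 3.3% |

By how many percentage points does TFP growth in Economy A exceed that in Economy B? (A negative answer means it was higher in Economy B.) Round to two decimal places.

Labor's share = 1 − 0.23 = 0.77.
Economy A: TFP = 3.5 + 0.046 − 3.619 = -0.073%.
Economy B: TFP = 4.3 − 1.058 − 2.541 = 0.701%.
Difference = -0.073 − (0.701) = -0.774 pp.

-0.77 percentage points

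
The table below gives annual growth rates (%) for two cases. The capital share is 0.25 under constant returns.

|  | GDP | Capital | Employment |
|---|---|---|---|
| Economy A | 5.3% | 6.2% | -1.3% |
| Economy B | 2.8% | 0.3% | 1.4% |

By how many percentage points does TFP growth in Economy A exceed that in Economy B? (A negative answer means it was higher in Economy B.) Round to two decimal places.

Labor's share = 1 − 0.25 = 0.75.
Economy A: TFP = 5.3 − 1.55 + 0.975 = 4.725%.
Economy B: TFP = 2.8 − 0.075 − 1.05 = 1.675%.
Difference = 4.725 − (1.675) = 3.05 pp.

3.05 percentage points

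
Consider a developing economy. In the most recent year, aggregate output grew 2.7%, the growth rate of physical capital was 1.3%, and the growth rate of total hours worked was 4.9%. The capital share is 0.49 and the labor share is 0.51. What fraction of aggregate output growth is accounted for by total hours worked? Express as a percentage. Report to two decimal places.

Labor's share = 1 − 0.49 = 0.51.
Total hours worked contributed 0.51 × 4.9 = 2.499 pp.
Share of growth = 2.499 / 2.7 × 100 = 92.5556%.

Total hours worked accounted for 92.56% of growth.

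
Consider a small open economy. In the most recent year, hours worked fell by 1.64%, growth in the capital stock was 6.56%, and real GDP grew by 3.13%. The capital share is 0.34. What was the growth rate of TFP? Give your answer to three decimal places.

TFP grew 1.982%.

Labor's share = 1 − 0.34 = 0.66.
The capital stock: 0.34 × 6.56 = 2.2304 pp.
Hours worked: 0.66 × (-1.64) = -1.0824 pp.
TFP growth = 3.13 − 1.148 = 1.982%.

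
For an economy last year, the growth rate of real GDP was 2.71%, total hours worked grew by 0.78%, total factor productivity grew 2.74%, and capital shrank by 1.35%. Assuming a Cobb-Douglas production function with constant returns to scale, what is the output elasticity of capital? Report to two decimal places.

gY = gA + α·gK + (1−α)·gL, so gY − gA − gL = α(gK − gL).
2.71 − 2.74 − 0.78 = α × (-1.35 − 0.78).
-0.81 = -2.13 α, so α = 0.3803.

0.38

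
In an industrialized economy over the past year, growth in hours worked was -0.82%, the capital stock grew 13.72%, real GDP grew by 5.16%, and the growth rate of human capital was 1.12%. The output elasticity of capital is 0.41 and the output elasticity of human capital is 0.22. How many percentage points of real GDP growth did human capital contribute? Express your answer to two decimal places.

0.25

Contribution = share × growth = 0.22 × 1.12 = 0.2464 pp.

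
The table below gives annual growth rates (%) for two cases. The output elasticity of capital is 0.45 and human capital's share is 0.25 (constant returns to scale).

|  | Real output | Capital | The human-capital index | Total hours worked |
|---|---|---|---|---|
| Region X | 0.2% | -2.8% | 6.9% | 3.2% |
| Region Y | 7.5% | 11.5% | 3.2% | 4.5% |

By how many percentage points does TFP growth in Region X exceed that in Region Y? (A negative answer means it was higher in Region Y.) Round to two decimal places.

Labor's share = 1 − 0.45 − 0.25 = 0.3.
Region X: TFP = 0.2 + 1.26 − 1.725 − 0.96 = -1.225%.
Region Y: TFP = 7.5 − 5.175 − 0.8 − 1.35 = 0.175%.
Difference = -1.225 − (0.175) = -1.4 pp.

-1.40 percentage points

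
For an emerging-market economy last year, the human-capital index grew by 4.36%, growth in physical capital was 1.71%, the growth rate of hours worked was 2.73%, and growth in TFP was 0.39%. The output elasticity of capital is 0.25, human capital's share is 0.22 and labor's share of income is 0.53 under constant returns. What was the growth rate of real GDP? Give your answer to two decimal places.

3.22%

Labor's share = 1 − 0.25 − 0.22 = 0.53.
Physical capital: 0.25 × 1.71 = 0.4275 pp.
The human-capital index: 0.22 × 4.36 = 0.9592 pp.
Hours worked: 0.53 × 2.73 = 1.4469 pp.
Output growth = 0.39 + 2.8336 = 3.2236%.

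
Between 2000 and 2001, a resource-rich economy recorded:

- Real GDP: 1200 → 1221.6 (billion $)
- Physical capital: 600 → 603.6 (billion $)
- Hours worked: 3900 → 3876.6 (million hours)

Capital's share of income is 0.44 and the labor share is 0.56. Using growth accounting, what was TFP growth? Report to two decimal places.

Real GDP growth = (1221.6 − 1200) / 1200 = 1.8%.
Physical capital growth = (603.6 − 600) / 600 = 0.6%.
Hours worked growth = (3876.6 − 3900) / 3900 = -0.6%.
Labor's share = 1 − 0.44 = 0.56.
Physical capital: 0.44 × 0.6 = 0.264 pp.
Hours worked: 0.56 × (-0.6) = -0.336 pp.
TFP growth = 1.8 + 0.072 = 1.872%.

1.87%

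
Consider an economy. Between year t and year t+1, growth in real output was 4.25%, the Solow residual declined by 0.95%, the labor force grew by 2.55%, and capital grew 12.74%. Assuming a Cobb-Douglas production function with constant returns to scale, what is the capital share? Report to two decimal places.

gY = gA + α·gK + (1−α)·gL, so gY − gA − gL = α(gK − gL).
4.25 + 0.95 − 2.55 = α × (12.74 − 2.55).
2.65 = 10.19 α, so α = 0.2601.

α = 0.26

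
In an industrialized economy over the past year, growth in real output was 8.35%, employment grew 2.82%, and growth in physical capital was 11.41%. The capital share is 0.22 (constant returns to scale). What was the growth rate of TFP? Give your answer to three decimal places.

3.640%

Labor's share = 1 − 0.22 = 0.78.
Physical capital: 0.22 × 11.41 = 2.5102 pp.
Employment: 0.78 × 2.82 = 2.1996 pp.
TFP growth = 8.35 − 4.7098 = 3.6402%.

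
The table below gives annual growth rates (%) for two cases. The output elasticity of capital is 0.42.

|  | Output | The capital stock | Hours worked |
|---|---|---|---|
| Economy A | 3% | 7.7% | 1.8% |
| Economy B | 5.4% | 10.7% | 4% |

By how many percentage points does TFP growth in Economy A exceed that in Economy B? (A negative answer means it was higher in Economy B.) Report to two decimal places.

0.14 percentage points

Labor's share = 1 − 0.42 = 0.58.
Economy A: TFP = 3 − 3.234 − 1.044 = -1.278%.
Economy B: TFP = 5.4 − 4.494 − 2.32 = -1.414%.
Difference = -1.278 − (-1.414) = 0.136 pp.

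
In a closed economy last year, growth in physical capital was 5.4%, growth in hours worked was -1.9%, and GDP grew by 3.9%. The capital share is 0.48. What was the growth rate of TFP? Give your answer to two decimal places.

2.30%

Labor's share = 1 − 0.48 = 0.52.
Physical capital: 0.48 × 5.4 = 2.592 pp.
Hours worked: 0.52 × (-1.9) = -0.988 pp.
TFP growth = 3.9 − 1.604 = 2.296%.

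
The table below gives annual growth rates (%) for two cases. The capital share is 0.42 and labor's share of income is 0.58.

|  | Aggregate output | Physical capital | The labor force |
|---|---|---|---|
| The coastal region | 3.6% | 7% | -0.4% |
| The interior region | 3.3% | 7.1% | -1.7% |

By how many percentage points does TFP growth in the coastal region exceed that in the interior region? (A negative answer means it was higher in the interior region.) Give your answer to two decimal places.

Labor's share = 1 − 0.42 = 0.58.
The coastal region: TFP = 3.6 − 2.94 + 0.232 = 0.892%.
The interior region: TFP = 3.3 − 2.982 + 0.986 = 1.304%.
Difference = 0.892 − (1.304) = -0.412 pp.

-0.41 percentage points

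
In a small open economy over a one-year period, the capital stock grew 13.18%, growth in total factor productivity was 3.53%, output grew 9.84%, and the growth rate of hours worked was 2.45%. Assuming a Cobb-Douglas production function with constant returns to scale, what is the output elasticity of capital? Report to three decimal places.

The output elasticity of capital is 0.360.

gY = gA + α·gK + (1−α)·gL, so gY − gA − gL = α(gK − gL).
9.84 − 3.53 − 2.45 = α × (13.18 − 2.45).
3.86 = 10.73 α, so α = 0.35974.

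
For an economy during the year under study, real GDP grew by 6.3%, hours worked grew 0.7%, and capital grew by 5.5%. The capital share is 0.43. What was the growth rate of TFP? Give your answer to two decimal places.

Labor's share = 1 − 0.43 = 0.57.
Capital: 0.43 × 5.5 = 2.365 pp.
Hours worked: 0.57 × 0.7 = 0.399 pp.
TFP growth = 6.3 − 2.764 = 3.536%.

TFP grew 3.54%.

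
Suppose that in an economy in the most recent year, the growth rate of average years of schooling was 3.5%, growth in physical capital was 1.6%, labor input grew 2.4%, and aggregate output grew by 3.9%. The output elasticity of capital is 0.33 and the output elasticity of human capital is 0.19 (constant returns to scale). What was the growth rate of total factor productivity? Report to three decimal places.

Total factor productivity grew 1.555%.

Labor's share = 1 − 0.33 − 0.19 = 0.48.
Physical capital: 0.33 × 1.6 = 0.528 pp.
Average years of schooling: 0.19 × 3.5 = 0.665 pp.
Labor input: 0.48 × 2.4 = 1.152 pp.
TFP growth = 3.9 − 2.345 = 1.555%.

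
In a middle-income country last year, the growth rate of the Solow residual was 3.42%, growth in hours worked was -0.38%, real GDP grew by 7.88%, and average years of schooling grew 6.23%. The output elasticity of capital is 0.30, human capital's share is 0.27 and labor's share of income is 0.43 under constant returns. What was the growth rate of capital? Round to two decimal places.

9.80%

Labor's share = 1 − 0.3 − 0.27 = 0.43.
gY = gA + 0.27×6.23 + 0.43×(-0.38) + 0.3×g.
0.3×g = 7.88 − 3.42 − 1.5187 = 2.9413.
g = 2.9413 / 0.3 = 9.8043%.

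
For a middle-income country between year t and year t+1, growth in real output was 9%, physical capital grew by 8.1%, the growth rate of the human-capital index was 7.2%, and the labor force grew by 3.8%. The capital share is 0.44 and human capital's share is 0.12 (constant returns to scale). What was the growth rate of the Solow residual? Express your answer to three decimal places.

Labor's share = 1 − 0.44 − 0.12 = 0.44.
Physical capital: 0.44 × 8.1 = 3.564 pp.
The human-capital index: 0.12 × 7.2 = 0.864 pp.
The labor force: 0.44 × 3.8 = 1.672 pp.
TFP growth = 9 − 6.1 = 2.9%.

The Solow residual grew 2.900%.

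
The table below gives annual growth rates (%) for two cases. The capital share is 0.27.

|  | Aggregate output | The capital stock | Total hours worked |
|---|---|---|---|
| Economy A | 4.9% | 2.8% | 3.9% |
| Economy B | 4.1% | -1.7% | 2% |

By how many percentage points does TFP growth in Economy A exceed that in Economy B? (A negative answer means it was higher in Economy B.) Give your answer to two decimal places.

Labor's share = 1 − 0.27 = 0.73.
Economy A: TFP = 4.9 − 0.756 − 2.847 = 1.297%.
Economy B: TFP = 4.1 + 0.459 − 1.46 = 3.099%.
Difference = 1.297 − (3.099) = -1.802 pp.

-1.80 percentage points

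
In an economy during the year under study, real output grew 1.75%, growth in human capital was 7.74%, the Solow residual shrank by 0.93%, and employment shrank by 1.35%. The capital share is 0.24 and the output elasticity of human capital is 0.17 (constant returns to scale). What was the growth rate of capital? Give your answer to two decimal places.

9.00%

Labor's share = 1 − 0.24 − 0.17 = 0.59.
gY = gA + 0.17×7.74 + 0.59×(-1.35) + 0.24×g.
0.24×g = 1.75 + 0.93 − 0.5193 = 2.1607.
g = 2.1607 / 0.24 = 9.0029%.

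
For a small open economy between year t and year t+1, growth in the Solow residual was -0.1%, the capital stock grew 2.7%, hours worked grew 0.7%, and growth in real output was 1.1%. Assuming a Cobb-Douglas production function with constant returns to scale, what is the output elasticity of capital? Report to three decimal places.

0.250

gY = gA + α·gK + (1−α)·gL, so gY − gA − gL = α(gK − gL).
1.1 + 0.1 − 0.7 = α × (2.7 − 0.7).
0.5 = 2 α, so α = 0.25.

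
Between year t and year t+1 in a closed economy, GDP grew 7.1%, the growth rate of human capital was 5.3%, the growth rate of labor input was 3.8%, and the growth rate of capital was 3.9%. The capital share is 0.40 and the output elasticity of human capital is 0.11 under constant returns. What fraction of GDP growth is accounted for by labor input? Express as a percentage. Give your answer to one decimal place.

Labor's share = 1 − 0.4 − 0.11 = 0.49.
Labor input contributed 0.49 × 3.8 = 1.862 pp.
Share of growth = 1.862 / 7.1 × 100 = 26.225%.

Labor input accounted for 26.2% of growth.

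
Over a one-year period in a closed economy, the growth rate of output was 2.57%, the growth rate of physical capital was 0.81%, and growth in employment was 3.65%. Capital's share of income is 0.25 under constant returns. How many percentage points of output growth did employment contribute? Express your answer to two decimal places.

2.74

Labor's share = 1 − 0.25 = 0.75.
Contribution = share × growth = 0.75 × 3.65 = 2.7375 pp.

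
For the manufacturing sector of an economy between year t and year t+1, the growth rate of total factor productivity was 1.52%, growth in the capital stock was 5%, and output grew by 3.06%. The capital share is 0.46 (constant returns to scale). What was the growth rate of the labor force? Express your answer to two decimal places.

-1.41%

Labor's share = 1 − 0.46 = 0.54.
gY = gA + 0.46×5 + 0.54×g.
0.54×g = 3.06 − 1.52 − 2.3 = -0.76.
g = -0.76 / 0.54 = -1.4074%.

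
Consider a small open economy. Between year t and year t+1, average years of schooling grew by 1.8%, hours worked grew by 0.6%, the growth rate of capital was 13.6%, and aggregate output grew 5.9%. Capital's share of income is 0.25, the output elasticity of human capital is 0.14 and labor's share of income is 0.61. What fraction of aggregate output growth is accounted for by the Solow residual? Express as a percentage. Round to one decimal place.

31.9%

Labor's share = 1 − 0.25 − 0.14 = 0.61.
Capital: 0.25 × 13.6 = 3.4 pp.
Average years of schooling: 0.14 × 1.8 = 0.252 pp.
Hours worked: 0.61 × 0.6 = 0.366 pp.
TFP growth = 5.9 − 4.018 = 1.882%.
TFP share of growth = 1.882 / 5.9 × 100 = 31.898%.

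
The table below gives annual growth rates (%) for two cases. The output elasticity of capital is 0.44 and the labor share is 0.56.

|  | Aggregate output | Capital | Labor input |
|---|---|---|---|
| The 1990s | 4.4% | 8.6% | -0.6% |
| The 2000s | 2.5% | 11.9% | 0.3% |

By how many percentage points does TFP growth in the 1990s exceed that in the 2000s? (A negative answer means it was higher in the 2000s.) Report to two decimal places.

3.86 percentage points

Labor's share = 1 − 0.44 = 0.56.
The 1990s: TFP = 4.4 − 3.784 + 0.336 = 0.952%.
The 2000s: TFP = 2.5 − 5.236 − 0.168 = -2.904%.
Difference = 0.952 − (-2.904) = 3.856 pp.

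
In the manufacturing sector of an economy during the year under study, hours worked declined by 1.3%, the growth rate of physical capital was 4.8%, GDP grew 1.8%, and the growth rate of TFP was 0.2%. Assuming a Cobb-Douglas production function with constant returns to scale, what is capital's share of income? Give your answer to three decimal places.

gY = gA + α·gK + (1−α)·gL, so gY − gA − gL = α(gK − gL).
1.8 − 0.2 + 1.3 = α × (4.8 − (-1.3)).
2.9 = 6.1 α, so α = 0.47541.

α = 0.475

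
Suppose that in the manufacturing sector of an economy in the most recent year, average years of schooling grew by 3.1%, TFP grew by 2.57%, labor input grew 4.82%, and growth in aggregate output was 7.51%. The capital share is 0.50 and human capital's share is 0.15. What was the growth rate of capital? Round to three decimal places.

Labor's share = 1 − 0.5 − 0.15 = 0.35.
gY = gA + 0.15×3.1 + 0.35×4.82 + 0.5×g.
0.5×g = 7.51 − 2.57 − 2.152 = 2.788.
g = 2.788 / 0.5 = 5.576%.

Capital grew 5.576%.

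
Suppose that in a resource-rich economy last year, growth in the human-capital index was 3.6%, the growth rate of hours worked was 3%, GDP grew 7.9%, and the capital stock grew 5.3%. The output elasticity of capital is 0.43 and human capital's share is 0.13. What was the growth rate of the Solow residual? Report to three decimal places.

Labor's share = 1 − 0.43 − 0.13 = 0.44.
The capital stock: 0.43 × 5.3 = 2.279 pp.
The human-capital index: 0.13 × 3.6 = 0.468 pp.
Hours worked: 0.44 × 3 = 1.32 pp.
TFP growth = 7.9 − 4.067 = 3.833%.

3.833%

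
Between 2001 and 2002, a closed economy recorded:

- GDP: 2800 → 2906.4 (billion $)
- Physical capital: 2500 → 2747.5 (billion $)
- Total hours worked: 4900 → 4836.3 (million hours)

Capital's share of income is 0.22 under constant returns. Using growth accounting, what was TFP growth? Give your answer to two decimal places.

GDP growth = (2906.4 − 2800) / 2800 = 3.8%.
Physical capital growth = (2747.5 − 2500) / 2500 = 9.9%.
Total hours worked growth = (4836.3 − 4900) / 4900 = -1.3%.
Labor's share = 1 − 0.22 = 0.78.
Physical capital: 0.22 × 9.9 = 2.178 pp.
Total hours worked: 0.78 × (-1.3) = -1.014 pp.
TFP growth = 3.8 − 1.164 = 2.636%.

2.64%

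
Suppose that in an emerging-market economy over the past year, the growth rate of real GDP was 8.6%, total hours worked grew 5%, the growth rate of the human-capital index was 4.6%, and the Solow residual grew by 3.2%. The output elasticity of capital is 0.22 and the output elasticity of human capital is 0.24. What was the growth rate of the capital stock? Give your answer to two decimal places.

Labor's share = 1 − 0.22 − 0.24 = 0.54.
gY = gA + 0.24×4.6 + 0.54×5 + 0.22×g.
0.22×g = 8.6 − 3.2 − 3.804 = 1.596.
g = 1.596 / 0.22 = 7.2545%.

The capital stock grew 7.25%.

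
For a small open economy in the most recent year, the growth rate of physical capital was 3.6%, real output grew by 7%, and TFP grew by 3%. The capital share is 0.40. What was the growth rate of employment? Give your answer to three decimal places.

Labor's share = 1 − 0.4 = 0.6.
gY = gA + 0.4×3.6 + 0.6×g.
0.6×g = 7 − 3 − 1.44 = 2.56.
g = 2.56 / 0.6 = 4.26667%.

4.267%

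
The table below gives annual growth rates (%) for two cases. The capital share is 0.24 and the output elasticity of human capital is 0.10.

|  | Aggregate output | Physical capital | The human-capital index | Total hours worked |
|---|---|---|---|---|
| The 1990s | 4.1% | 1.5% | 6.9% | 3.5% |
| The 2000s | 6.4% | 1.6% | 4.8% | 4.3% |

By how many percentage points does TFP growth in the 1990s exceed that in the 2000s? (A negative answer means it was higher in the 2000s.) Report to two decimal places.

-1.96 percentage points

Labor's share = 1 − 0.24 − 0.1 = 0.66.
The 1990s: TFP = 4.1 − 0.36 − 0.69 − 2.31 = 0.74%.
The 2000s: TFP = 6.4 − 0.384 − 0.48 − 2.838 = 2.698%.
Difference = 0.74 − (2.698) = -1.958 pp.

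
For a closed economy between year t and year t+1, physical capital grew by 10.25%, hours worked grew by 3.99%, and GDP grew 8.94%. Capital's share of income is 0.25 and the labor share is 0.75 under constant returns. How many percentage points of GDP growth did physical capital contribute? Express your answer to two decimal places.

Contribution = share × growth = 0.25 × 10.25 = 2.5625 pp.

2.56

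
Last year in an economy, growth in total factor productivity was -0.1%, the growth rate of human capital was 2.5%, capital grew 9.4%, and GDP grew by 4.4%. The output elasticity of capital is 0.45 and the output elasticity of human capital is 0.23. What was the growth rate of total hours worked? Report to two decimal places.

Labor's share = 1 − 0.45 − 0.23 = 0.32.
gY = gA + 0.45×9.4 + 0.23×2.5 + 0.32×g.
0.32×g = 4.4 + 0.1 − 4.805 = -0.305.
g = -0.305 / 0.32 = -0.9531%.

-0.95%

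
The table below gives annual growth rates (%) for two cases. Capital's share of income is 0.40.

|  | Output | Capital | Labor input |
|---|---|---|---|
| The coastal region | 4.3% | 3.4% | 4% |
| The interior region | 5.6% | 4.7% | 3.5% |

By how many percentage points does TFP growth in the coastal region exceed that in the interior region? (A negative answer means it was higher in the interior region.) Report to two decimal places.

-1.08 percentage points

Labor's share = 1 − 0.4 = 0.6.
The coastal region: TFP = 4.3 − 1.36 − 2.4 = 0.54%.
The interior region: TFP = 5.6 − 1.88 − 2.1 = 1.62%.
Difference = 0.54 − (1.62) = -1.08 pp.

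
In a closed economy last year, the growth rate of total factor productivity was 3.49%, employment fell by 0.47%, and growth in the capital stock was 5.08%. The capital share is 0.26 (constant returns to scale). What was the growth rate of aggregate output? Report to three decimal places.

Labor's share = 1 − 0.26 = 0.74.
The capital stock: 0.26 × 5.08 = 1.3208 pp.
Employment: 0.74 × (-0.47) = -0.3478 pp.
Output growth = 3.49 + 0.973 = 4.463%.

4.463%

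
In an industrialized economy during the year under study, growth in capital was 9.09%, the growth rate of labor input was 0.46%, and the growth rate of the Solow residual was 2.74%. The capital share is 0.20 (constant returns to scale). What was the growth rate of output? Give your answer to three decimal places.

Output grew 4.926%.

Labor's share = 1 − 0.2 = 0.8.
Capital: 0.2 × 9.09 = 1.818 pp.
Labor input: 0.8 × 0.46 = 0.368 pp.
Output growth = 2.74 + 2.186 = 4.926%.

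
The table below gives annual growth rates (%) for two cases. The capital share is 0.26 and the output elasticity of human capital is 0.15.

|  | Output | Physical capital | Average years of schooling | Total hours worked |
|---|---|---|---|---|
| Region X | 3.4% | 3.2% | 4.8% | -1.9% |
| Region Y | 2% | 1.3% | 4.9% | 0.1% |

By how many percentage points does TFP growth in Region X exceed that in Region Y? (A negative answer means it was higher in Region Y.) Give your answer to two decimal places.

Labor's share = 1 − 0.26 − 0.15 = 0.59.
Region X: TFP = 3.4 − 0.832 − 0.72 + 1.121 = 2.969%.
Region Y: TFP = 2 − 0.338 − 0.735 − 0.059 = 0.868%.
Difference = 2.969 − (0.868) = 2.101 pp.

2.10 percentage points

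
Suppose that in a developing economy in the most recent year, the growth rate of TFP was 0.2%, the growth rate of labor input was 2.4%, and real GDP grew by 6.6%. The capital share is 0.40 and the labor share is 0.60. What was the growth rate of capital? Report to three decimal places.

12.400%

Labor's share = 1 − 0.4 = 0.6.
gY = gA + 0.6×2.4 + 0.4×g.
0.4×g = 6.6 − 0.2 − 1.44 = 4.96.
g = 4.96 / 0.4 = 12.4%.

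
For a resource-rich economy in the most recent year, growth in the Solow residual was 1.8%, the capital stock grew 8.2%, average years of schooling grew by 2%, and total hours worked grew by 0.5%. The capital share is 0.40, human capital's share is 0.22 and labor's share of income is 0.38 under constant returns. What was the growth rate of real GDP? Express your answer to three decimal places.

5.710%

Labor's share = 1 − 0.4 − 0.22 = 0.38.
The capital stock: 0.4 × 8.2 = 3.28 pp.
Average years of schooling: 0.22 × 2 = 0.44 pp.
Total hours worked: 0.38 × 0.5 = 0.19 pp.
Output growth = 1.8 + 3.91 = 5.71%.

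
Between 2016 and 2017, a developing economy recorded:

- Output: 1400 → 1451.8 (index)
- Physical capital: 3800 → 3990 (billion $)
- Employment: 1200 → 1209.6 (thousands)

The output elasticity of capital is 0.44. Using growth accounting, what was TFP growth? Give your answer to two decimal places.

Output growth = (1451.8 − 1400) / 1400 = 3.7%.
Physical capital growth = (3990 − 3800) / 3800 = 5%.
Employment growth = (1209.6 − 1200) / 1200 = 0.8%.
Labor's share = 1 − 0.44 = 0.56.
Physical capital: 0.44 × 5 = 2.2 pp.
Employment: 0.56 × 0.8 = 0.448 pp.
TFP growth = 3.7 − 2.648 = 1.052%.

1.05%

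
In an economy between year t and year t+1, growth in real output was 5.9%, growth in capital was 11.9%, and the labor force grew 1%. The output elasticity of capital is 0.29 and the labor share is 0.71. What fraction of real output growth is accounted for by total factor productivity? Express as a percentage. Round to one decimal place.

Labor's share = 1 − 0.29 = 0.71.
Capital: 0.29 × 11.9 = 3.451 pp.
The labor force: 0.71 × 1 = 0.71 pp.
TFP growth = 5.9 − 4.161 = 1.739%.
TFP share of growth = 1.739 / 5.9 × 100 = 29.475%.

Total factor productivity accounted for 29.5% of growth.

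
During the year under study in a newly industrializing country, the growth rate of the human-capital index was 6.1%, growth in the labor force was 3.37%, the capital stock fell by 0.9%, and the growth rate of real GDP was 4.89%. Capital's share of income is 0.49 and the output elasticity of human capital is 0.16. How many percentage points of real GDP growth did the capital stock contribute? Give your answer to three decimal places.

-0.441

Contribution = share × growth = 0.49 × (-0.9) = -0.441 pp.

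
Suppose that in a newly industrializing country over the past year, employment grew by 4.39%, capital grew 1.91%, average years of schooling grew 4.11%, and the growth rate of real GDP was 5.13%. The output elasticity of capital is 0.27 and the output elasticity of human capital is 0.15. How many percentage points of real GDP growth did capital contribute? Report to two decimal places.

Contribution = share × growth = 0.27 × 1.91 = 0.5157 pp.

0.52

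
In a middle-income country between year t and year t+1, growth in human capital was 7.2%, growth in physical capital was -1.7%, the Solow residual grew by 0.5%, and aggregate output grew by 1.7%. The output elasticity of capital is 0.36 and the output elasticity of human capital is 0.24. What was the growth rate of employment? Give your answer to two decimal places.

Labor's share = 1 − 0.36 − 0.24 = 0.4.
gY = gA + 0.36×(-1.7) + 0.24×7.2 + 0.4×g.
0.4×g = 1.7 − 0.5 − 1.116 = 0.084.
g = 0.084 / 0.4 = 0.21%.

Employment grew 0.21%.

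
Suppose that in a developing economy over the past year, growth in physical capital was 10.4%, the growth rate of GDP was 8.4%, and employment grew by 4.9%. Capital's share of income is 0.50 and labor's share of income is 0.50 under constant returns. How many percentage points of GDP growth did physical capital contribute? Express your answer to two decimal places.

5.20 percentage points

Contribution = share × growth = 0.5 × 10.4 = 5.2 pp.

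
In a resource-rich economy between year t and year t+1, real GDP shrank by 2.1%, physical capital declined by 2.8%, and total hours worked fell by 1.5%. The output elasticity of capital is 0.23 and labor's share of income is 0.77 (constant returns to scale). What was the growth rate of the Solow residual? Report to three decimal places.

-0.301%

Labor's share = 1 − 0.23 = 0.77.
Physical capital: 0.23 × (-2.8) = -0.644 pp.
Total hours worked: 0.77 × (-1.5) = -1.155 pp.
TFP growth = -2.1 + 1.799 = -0.301%.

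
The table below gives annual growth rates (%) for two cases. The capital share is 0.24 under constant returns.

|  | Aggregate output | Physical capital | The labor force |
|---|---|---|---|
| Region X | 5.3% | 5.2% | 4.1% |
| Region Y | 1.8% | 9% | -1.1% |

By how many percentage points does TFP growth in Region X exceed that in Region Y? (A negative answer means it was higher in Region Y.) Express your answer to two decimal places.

0.46 percentage points

Labor's share = 1 − 0.24 = 0.76.
Region X: TFP = 5.3 − 1.248 − 3.116 = 0.936%.
Region Y: TFP = 1.8 − 2.16 + 0.836 = 0.476%.
Difference = 0.936 − (0.476) = 0.46 pp.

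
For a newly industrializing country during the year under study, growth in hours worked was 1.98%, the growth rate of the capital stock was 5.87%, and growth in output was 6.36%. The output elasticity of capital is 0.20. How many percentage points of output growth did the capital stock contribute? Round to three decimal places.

1.174 percentage points

Contribution = share × growth = 0.2 × 5.87 = 1.174 pp.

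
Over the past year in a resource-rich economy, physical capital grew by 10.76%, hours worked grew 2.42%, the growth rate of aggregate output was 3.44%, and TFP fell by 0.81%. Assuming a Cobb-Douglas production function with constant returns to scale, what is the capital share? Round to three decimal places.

0.219

gY = gA + α·gK + (1−α)·gL, so gY − gA − gL = α(gK − gL).
3.44 + 0.81 − 2.42 = α × (10.76 − 2.42).
1.83 = 8.34 α, so α = 0.21942.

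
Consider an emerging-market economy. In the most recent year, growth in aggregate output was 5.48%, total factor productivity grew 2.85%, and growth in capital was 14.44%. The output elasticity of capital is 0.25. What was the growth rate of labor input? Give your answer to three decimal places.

-1.307%

Labor's share = 1 − 0.25 = 0.75.
gY = gA + 0.25×14.44 + 0.75×g.
0.75×g = 5.48 − 2.85 − 3.61 = -0.98.
g = -0.98 / 0.75 = -1.30667%.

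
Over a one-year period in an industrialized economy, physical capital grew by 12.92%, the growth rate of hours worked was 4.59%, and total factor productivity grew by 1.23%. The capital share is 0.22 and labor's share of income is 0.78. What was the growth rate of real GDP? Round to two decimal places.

7.65%

Labor's share = 1 − 0.22 = 0.78.
Physical capital: 0.22 × 12.92 = 2.8424 pp.
Hours worked: 0.78 × 4.59 = 3.5802 pp.
Output growth = 1.23 + 6.4226 = 7.6526%.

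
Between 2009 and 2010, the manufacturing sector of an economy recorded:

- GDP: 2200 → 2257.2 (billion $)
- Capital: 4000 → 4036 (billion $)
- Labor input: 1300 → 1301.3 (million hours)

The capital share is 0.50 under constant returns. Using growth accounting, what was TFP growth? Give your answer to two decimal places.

TFP growth was 2.10%.

GDP growth = (2257.2 − 2200) / 2200 = 2.6%.
Capital growth = (4036 − 4000) / 4000 = 0.9%.
Labor input growth = (1301.3 − 1300) / 1300 = 0.1%.
Labor's share = 1 − 0.5 = 0.5.
Capital: 0.5 × 0.9 = 0.45 pp.
Labor input: 0.5 × 0.1 = 0.05 pp.
TFP growth = 2.6 − 0.5 = 2.1%.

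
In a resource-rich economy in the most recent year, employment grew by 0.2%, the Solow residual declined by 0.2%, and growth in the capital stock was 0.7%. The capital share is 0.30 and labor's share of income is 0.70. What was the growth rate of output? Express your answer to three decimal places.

0.150%

Labor's share = 1 − 0.3 = 0.7.
The capital stock: 0.3 × 0.7 = 0.21 pp.
Employment: 0.7 × 0.2 = 0.14 pp.
Output growth = -0.2 + 0.35 = 0.15%.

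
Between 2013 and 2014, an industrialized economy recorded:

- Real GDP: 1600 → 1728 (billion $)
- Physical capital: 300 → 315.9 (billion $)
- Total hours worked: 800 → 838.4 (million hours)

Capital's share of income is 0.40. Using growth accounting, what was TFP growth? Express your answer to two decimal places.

Real GDP growth = (1728 − 1600) / 1600 = 8%.
Physical capital growth = (315.9 − 300) / 300 = 5.3%.
Total hours worked growth = (838.4 − 800) / 800 = 4.8%.
Labor's share = 1 − 0.4 = 0.6.
Physical capital: 0.4 × 5.3 = 2.12 pp.
Total hours worked: 0.6 × 4.8 = 2.88 pp.
TFP growth = 8 − 5 = 3%.

TFP growth was 3.00%.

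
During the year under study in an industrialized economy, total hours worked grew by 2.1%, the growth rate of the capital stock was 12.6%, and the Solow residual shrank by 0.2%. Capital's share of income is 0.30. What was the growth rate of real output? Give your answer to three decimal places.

Labor's share = 1 − 0.3 = 0.7.
The capital stock: 0.3 × 12.6 = 3.78 pp.
Total hours worked: 0.7 × 2.1 = 1.47 pp.
Output growth = -0.2 + 5.25 = 5.05%.

Real output grew 5.050%.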